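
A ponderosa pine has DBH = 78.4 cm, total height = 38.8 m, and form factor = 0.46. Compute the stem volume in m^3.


Formula: V = pi * (DBH/200)^2 * H * ff
Radius = DBH/200 = 78.4/200 = 0.392 m
Radius^2 = 0.392^2 = 0.153664 m^2
V = pi * 0.153664 * 38.8 * 0.46
V = 8.616 m^3

8.616


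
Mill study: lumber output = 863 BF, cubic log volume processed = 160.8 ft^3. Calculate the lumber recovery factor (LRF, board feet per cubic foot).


Formula: LRF = Lumber Output (BF) / Log Input (ft^3)
LRF = 863 BF / 160.8 ft^3
LRF = 5.37 BF/ft^3

5.37


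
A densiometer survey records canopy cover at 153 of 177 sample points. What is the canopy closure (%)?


Formula: Canopy closure = covered points / total points * 100
Closure = 153 / 177 * 100
Closure = 0.8644 * 100 = 86.4%

86.4


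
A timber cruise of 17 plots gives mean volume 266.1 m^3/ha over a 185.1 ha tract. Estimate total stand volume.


Formula: Total Volume = Mean Volume per ha * Total Area
Total Volume = 266.1 m^3/ha * 185.1 ha
Total Volume = 49255 m^3

49255


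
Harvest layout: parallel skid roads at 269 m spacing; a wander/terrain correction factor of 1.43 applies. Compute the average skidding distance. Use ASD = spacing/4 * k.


Formula: ASD = (spacing / 4) * correction
Uncorrected distance = spacing / 4 = 269 / 4 = 67.25 m
ASD = 67.25 * 1.43 = 96 m

96


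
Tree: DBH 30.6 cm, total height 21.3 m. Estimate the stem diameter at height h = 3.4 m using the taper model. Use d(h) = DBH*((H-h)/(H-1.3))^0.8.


Taper: d(h) = DBH * ((H - h) / (H - 1.3))^0.8
Numerator = H - h = 21.3 - 3.4 = 17.9 m
Denominator = H - 1.3 = 21.3 - 1.3 = 20.0 m
Ratio = 17.9 / 20.0 = 0.895
d = 30.6 * 0.895^0.8 = 28.0 cm

28.0


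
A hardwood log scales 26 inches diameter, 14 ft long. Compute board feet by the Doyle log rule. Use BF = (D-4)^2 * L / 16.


Doyle: BF = (D - 4)^2 * L / 16
Adjusted diameter = 26 - 4 = 22 in
(D-4)^2 = 22^2 = 484
BF = 484 * 14 / 16 = 424 BF

424


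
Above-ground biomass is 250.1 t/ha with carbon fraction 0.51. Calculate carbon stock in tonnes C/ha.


Formula: Carbon Stock = Biomass * Carbon Fraction
C = 250.1 t/ha * 0.51
C = 127.6 t C/ha

127.6


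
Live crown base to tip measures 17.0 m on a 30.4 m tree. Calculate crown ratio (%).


Formula: Crown Ratio = (Crown Length / Total Height) * 100
CR = (17.0 m / 30.4 m) * 100
CR = 0.5592 * 100 = 55.9%

55.9


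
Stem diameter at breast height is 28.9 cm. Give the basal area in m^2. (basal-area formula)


Formula: BA = pi * (DBH/2)^2 / 10000  (cm^2 to m^2)
Radius = DBH/2 = 28.9/2 = 14.45 cm
BA = pi * 14.45^2 / 10000
   = 655.9724 cm^2 / 10000
   = 0.0656 m^2

0.0656


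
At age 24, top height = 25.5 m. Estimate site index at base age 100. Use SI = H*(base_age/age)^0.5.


Formula: SI = H_dom * (base_age / age)^0.5
Age ratio = 100 / 24 = 4.16667
sqrt(age_ratio) = 2.04124
SI = 25.5 * 2.04124 = 52.1 m

52.1


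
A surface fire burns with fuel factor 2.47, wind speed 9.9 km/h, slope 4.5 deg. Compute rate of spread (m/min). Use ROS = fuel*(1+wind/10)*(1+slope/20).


Formula: ROS = fuel * (1 + wind/10) * (1 + slope/20)
Wind factor = 1 + 9.9/10 = 1.99
Slope factor = 1 + 4.5/20 = 1.225
ROS = 2.47 * 1.99 * 1.225 = 6.02 m/min

6.02


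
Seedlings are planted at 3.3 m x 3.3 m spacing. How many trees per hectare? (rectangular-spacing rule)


Formula: TPH = 10000 m^2/ha / (spacing_x * spacing_y)
Area per tree = 3.3 m * 3.3 m = 10.89 m^2
TPH = 10000 / 10.89 = 918 trees/ha

918


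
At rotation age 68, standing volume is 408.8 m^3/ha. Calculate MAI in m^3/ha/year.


Formula: MAI = Total Volume / Stand Age
MAI = 408.8 m^3/ha / 68 years
MAI = 6.01 m^3/ha/year

6.01


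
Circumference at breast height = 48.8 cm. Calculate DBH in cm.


Formula: DBH = C / pi
DBH = 48.8 / pi
pi = 3.14159...
DBH = 15.5 cm

15.5


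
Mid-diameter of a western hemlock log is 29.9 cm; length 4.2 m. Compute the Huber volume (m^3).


Huber: V = Am * L,  Am = pi*(Dm/200)^2
Am = pi*(29.9/200)^2 = 0.070215 m^2
V = 0.070215*4.2 = 0.2949 m^3

0.2949


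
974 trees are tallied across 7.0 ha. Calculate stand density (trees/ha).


Formula: Stand Density = N_trees / Area_ha
Density = 974 trees / 7.0 ha
Density = 139 trees/ha

139


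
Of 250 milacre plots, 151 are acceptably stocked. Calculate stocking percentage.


Formula: Stocking % = stocked plots / total plots * 100
Stocking = 151 / 250 * 100
Stocking = 0.604 * 100 = 60.4%

60.4


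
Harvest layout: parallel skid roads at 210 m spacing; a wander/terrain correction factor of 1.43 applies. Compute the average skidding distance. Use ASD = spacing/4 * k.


Formula: ASD = (spacing / 4) * correction
Uncorrected distance = spacing / 4 = 210 / 4 = 52.5 m
ASD = 52.5 * 1.43 = 75 m

75


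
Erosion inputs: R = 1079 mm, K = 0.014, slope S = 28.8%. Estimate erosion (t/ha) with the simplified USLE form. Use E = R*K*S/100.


Formula: E = R * K * S / 100  (simplified USLE)
R * K = 1079 * 0.014 = 15.106
E = 15.106 * 28.8 / 100 = 4.35 t/ha

4.35


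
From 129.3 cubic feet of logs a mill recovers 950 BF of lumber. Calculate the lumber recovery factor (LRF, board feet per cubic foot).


Formula: LRF = Lumber Output (BF) / Log Input (ft^3)
LRF = 950 BF / 129.3 ft^3
LRF = 7.35 BF/ft^3

7.35


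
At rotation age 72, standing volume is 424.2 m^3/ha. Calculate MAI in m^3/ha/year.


Formula: MAI = Total Volume / Stand Age
MAI = 424.2 m^3/ha / 72 years
MAI = 5.89 m^3/ha/year

5.89


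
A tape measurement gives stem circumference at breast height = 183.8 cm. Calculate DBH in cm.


Formula: DBH = C / pi
DBH = 183.8 / pi
pi = 3.14159...
DBH = 58.5 cm

58.5


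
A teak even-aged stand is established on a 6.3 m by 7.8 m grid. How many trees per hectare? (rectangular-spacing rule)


Formula: TPH = 10000 m^2/ha / (spacing_x * spacing_y)
Area per tree = 6.3 m * 7.8 m = 49.14 m^2
TPH = 10000 / 49.14 = 204 trees/ha

204


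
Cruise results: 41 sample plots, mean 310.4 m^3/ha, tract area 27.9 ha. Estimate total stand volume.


Formula: Total Volume = Mean Volume per ha * Total Area
Total Volume = 310.4 m^3/ha * 27.9 ha
Total Volume = 8660 m^3

8660


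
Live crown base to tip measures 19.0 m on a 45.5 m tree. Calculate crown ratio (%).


Formula: Crown Ratio = (Crown Length / Total Height) * 100
CR = (19.0 m / 45.5 m) * 100
CR = 0.4176 * 100 = 41.8%

41.8


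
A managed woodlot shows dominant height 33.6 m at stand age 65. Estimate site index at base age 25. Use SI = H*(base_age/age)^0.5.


Formula: SI = H_dom * (base_age / age)^0.5
Age ratio = 25 / 65 = 0.38462
sqrt(age_ratio) = 0.62017
SI = 33.6 * 0.62017 = 20.8 m

20.8


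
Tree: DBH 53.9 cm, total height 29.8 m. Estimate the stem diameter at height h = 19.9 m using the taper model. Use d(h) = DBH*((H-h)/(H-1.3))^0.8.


Taper: d(h) = DBH * ((H - h) / (H - 1.3))^0.8
Numerator = H - h = 29.8 - 19.9 = 9.9 m
Denominator = H - 1.3 = 29.8 - 1.3 = 28.5 m
Ratio = 9.9 / 28.5 = 0.34737
d = 53.9 * 0.34737^0.8 = 23.1 cm

23.1


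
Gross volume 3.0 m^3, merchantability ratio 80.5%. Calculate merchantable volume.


Formula: MV = V_total * (merchantable_pct / 100)
Merchantable fraction = 80.5% / 100 = 0.805
MV = 3.0 m^3 * 0.805 = 2.415 m^3

2.415


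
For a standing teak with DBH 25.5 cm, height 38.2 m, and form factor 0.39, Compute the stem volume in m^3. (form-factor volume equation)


Formula: V = pi * (DBH/200)^2 * H * ff
Radius = DBH/200 = 25.5/200 = 0.1275 m
Radius^2 = 0.1275^2 = 0.01625625 m^2
V = pi * 0.01625625 * 38.2 * 0.39
V = 0.761 m^3

0.761


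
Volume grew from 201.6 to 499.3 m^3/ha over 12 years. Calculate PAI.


Formula: PAI = (V_T2 - V_T1) / (T2 - T1)
Volume increment = 499.3 - 201.6 = 297.7 m^3/ha
PAI = 297.7 / 12 = 24.81 m^3/ha/year

24.81


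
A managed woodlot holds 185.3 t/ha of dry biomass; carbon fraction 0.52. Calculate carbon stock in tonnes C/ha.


Formula: Carbon Stock = Biomass * Carbon Fraction
C = 185.3 t/ha * 0.52
C = 96.4 t C/ha

96.4


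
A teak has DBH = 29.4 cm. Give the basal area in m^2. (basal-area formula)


Formula: BA = pi * (DBH/2)^2 / 10000  (cm^2 to m^2)
Radius = DBH/2 = 29.4/2 = 14.7 cm
BA = pi * 14.7^2 / 10000
   = 678.8668 cm^2 / 10000
   = 0.0679 m^2

0.0679


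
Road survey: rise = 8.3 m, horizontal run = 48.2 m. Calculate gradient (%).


Formula: Gradient = rise / run * 100
Gradient = 8.3 / 48.2 * 100 = 17.2%

17.2


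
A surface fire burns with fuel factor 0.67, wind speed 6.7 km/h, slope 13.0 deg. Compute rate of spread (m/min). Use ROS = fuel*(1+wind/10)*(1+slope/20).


Formula: ROS = fuel * (1 + wind/10) * (1 + slope/20)
Wind factor = 1 + 6.7/10 = 1.67
Slope factor = 1 + 13.0/20 = 1.65
ROS = 0.67 * 1.67 * 1.65 = 1.85 m/min

1.85


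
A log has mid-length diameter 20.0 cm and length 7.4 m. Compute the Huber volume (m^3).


Huber: V = Am * L,  Am = pi*(Dm/200)^2
Am = pi*(20.0/200)^2 = 0.031416 m^2
V = 0.031416*7.4 = 0.2325 m^3

0.2325


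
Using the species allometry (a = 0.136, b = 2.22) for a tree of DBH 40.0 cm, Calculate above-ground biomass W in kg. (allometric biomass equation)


Formula: W = a * DBH^b  (allometric power law)
DBH^b = 40.0^2.22 = 3602.2444
W = 0.136 * 3602.2444 = 489.9 kg

489.9


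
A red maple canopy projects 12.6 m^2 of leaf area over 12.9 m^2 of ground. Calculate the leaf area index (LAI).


Formula: LAI = total leaf area / ground area  (dimensionless)
LAI = 12.6 m^2 / 12.9 m^2
LAI = 0.98

0.98


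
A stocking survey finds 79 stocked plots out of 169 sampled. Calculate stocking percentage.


Formula: Stocking % = stocked plots / total plots * 100
Stocking = 79 / 169 * 100
Stocking = 0.4675 * 100 = 46.7%

46.7


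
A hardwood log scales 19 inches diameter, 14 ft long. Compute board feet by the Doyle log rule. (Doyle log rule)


Doyle: BF = (D - 4)^2 * L / 16
Adjusted diameter = 19 - 4 = 15 in
(D-4)^2 = 15^2 = 225
BF = 225 * 14 / 16 = 197 BF

197


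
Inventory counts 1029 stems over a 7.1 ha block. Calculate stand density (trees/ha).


Formula: Stand Density = N_trees / Area_ha
Density = 1029 trees / 7.1 ha
Density = 145 trees/ha

145


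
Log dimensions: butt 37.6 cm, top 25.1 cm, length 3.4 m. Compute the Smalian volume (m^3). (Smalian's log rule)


Smalian: V = (A1 + A2)/2 * L,  A = pi*(D/200)^2
A1 = pi*(37.6/200)^2 = 0.111036 m^2
A2 = pi*(25.1/200)^2 = 0.049481 m^2
V = (0.111036+0.049481)/2*3.4 = 0.2729 m^3

0.2729


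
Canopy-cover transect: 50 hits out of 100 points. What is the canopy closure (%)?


Formula: Canopy closure = covered points / total points * 100
Closure = 50 / 100 * 100
Closure = 0.5 * 100 = 50.0%

50.0


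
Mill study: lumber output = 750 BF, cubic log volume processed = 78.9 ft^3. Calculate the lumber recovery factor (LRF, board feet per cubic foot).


Formula: LRF = Lumber Output (BF) / Log Input (ft^3)
LRF = 750 BF / 78.9 ft^3
LRF = 9.51 BF/ft^3

9.51


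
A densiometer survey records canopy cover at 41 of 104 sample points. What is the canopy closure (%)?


Formula: Canopy closure = covered points / total points * 100
Closure = 41 / 104 * 100
Closure = 0.3942 * 100 = 39.4%

39.4


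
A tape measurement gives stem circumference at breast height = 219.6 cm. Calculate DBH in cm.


Formula: DBH = C / pi
DBH = 219.6 / pi
pi = 3.14159...
DBH = 69.9 cm

69.9


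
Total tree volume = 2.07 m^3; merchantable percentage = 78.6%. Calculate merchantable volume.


Formula: MV = V_total * (merchantable_pct / 100)
Merchantable fraction = 78.6% / 100 = 0.786
MV = 2.07 m^3 * 0.786 = 1.627 m^3

1.627


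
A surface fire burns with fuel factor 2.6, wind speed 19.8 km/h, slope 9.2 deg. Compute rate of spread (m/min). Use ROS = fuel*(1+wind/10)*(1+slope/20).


Formula: ROS = fuel * (1 + wind/10) * (1 + slope/20)
Wind factor = 1 + 19.8/10 = 2.98
Slope factor = 1 + 9.2/20 = 1.46
ROS = 2.6 * 2.98 * 1.46 = 11.31 m/min

11.31


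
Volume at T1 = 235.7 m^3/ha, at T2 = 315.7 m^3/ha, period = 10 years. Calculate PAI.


Formula: PAI = (V_T2 - V_T1) / (T2 - T1)
Volume increment = 315.7 - 235.7 = 80.0 m^3/ha
PAI = 80.0 / 10 = 8.0 m^3/ha/year

8.0


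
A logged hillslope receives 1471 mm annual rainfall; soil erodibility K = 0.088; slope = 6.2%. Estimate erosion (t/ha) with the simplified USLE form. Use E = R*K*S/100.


Formula: E = R * K * S / 100  (simplified USLE)
R * K = 1471 * 0.088 = 129.448
E = 129.448 * 6.2 / 100 = 8.03 t/ha

8.03


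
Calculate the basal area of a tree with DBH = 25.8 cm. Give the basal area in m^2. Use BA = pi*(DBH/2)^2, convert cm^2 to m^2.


Formula: BA = pi * (DBH/2)^2 / 10000  (cm^2 to m^2)
Radius = DBH/2 = 25.8/2 = 12.9 cm
BA = pi * 12.9^2 / 10000
   = 522.7924 cm^2 / 10000
   = 0.0523 m^2

0.0523


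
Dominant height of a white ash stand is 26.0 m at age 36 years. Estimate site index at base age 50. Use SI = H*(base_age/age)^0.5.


Formula: SI = H_dom * (base_age / age)^0.5
Age ratio = 50 / 36 = 1.38889
sqrt(age_ratio) = 1.17851
SI = 26.0 * 1.17851 = 30.6 m

30.6


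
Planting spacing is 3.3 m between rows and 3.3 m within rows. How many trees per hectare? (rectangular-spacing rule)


Formula: TPH = 10000 m^2/ha / (spacing_x * spacing_y)
Area per tree = 3.3 m * 3.3 m = 10.89 m^2
TPH = 10000 / 10.89 = 918 trees/ha

918


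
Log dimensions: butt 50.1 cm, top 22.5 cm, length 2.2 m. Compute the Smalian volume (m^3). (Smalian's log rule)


Smalian: V = (A1 + A2)/2 * L,  A = pi*(D/200)^2
A1 = pi*(50.1/200)^2 = 0.197136 m^2
A2 = pi*(22.5/200)^2 = 0.039761 m^2
V = (0.197136+0.039761)/2*2.2 = 0.2606 m^3

0.2606


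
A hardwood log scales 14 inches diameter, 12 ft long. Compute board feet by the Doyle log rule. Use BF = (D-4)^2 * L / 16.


Doyle: BF = (D - 4)^2 * L / 16
Adjusted diameter = 14 - 4 = 10 in
(D-4)^2 = 10^2 = 100
BF = 100 * 12 / 16 = 75 BF

75


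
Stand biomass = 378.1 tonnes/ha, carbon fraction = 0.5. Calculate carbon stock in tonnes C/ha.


Formula: Carbon Stock = Biomass * Carbon Fraction
C = 378.1 t/ha * 0.5
C = 189.1 t C/ha

189.1


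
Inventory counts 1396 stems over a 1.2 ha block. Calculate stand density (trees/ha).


Formula: Stand Density = N_trees / Area_ha
Density = 1396 trees / 1.2 ha
Density = 1163 trees/ha

1163


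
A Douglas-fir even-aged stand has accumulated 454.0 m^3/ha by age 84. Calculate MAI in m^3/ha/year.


Formula: MAI = Total Volume / Stand Age
MAI = 454.0 m^3/ha / 84 years
MAI = 5.4 m^3/ha/year

5.4


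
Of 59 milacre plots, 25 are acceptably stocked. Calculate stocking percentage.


Formula: Stocking % = stocked plots / total plots * 100
Stocking = 25 / 59 * 100
Stocking = 0.4237 * 100 = 42.4%

42.4


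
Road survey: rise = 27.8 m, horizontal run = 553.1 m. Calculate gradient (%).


Formula: Gradient = rise / run * 100
Gradient = 27.8 / 553.1 * 100 = 5.0%

5.0


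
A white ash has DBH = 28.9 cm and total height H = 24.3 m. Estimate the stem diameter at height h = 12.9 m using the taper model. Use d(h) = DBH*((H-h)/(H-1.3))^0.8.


Taper: d(h) = DBH * ((H - h) / (H - 1.3))^0.8
Numerator = H - h = 24.3 - 12.9 = 11.4 m
Denominator = H - 1.3 = 24.3 - 1.3 = 23.0 m
Ratio = 11.4 / 23.0 = 0.49565
d = 28.9 * 0.49565^0.8 = 16.5 cm

16.5


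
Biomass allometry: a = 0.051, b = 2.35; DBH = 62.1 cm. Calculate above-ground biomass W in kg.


Formula: W = a * DBH^b  (allometric power law)
DBH^b = 62.1^2.35 = 16359.3205
W = 0.051 * 16359.3205 = 834.3 kg

834.3


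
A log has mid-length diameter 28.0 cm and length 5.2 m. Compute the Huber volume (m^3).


Huber: V = Am * L,  Am = pi*(Dm/200)^2
Am = pi*(28.0/200)^2 = 0.061575 m^2
V = 0.061575*5.2 = 0.3202 m^3

0.3202


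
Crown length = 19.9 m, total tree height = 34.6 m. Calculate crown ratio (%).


Formula: Crown Ratio = (Crown Length / Total Height) * 100
CR = (19.9 m / 34.6 m) * 100
CR = 0.5751 * 100 = 57.5%

57.5


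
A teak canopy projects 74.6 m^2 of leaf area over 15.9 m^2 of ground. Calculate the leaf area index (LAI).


Formula: LAI = total leaf area / ground area  (dimensionless)
LAI = 74.6 m^2 / 15.9 m^2
LAI = 4.69

4.69


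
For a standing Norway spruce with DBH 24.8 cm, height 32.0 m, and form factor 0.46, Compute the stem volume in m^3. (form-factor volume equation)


Formula: V = pi * (DBH/200)^2 * H * ff
Radius = DBH/200 = 24.8/200 = 0.124 m
Radius^2 = 0.124^2 = 0.015376 m^2
V = pi * 0.015376 * 32.0 * 0.46
V = 0.711 m^3

0.711


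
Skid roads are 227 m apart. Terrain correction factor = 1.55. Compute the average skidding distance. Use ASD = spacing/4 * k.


Formula: ASD = (spacing / 4) * correction
Uncorrected distance = spacing / 4 = 227 / 4 = 56.75 m
ASD = 56.75 * 1.55 = 88 m

88


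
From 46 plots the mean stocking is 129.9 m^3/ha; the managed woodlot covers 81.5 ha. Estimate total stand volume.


Formula: Total Volume = Mean Volume per ha * Total Area
Total Volume = 129.9 m^3/ha * 81.5 ha
Total Volume = 10587 m^3

10587


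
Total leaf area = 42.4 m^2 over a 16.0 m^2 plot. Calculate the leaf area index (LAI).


Formula: LAI = total leaf area / ground area  (dimensionless)
LAI = 42.4 m^2 / 16.0 m^2
LAI = 2.65

2.65


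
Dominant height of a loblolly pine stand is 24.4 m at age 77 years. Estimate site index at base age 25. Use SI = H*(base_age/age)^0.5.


Formula: SI = H_dom * (base_age / age)^0.5
Age ratio = 25 / 77 = 0.32468
sqrt(age_ratio) = 0.5698
SI = 24.4 * 0.5698 = 13.9 m

13.9


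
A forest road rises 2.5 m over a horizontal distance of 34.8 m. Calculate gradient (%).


Formula: Gradient = rise / run * 100
Gradient = 2.5 / 34.8 * 100 = 7.2%

7.2


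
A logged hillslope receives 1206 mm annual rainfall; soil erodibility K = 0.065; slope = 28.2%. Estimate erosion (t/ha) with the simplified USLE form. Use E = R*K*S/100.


Formula: E = R * K * S / 100  (simplified USLE)
R * K = 1206 * 0.065 = 78.39
E = 78.39 * 28.2 / 100 = 22.11 t/ha

22.11


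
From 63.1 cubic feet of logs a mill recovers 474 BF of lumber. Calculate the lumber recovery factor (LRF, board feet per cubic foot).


Formula: LRF = Lumber Output (BF) / Log Input (ft^3)
LRF = 474 BF / 63.1 ft^3
LRF = 7.51 BF/ft^3

7.51


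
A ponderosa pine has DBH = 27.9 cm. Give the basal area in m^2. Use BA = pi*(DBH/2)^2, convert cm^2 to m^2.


Formula: BA = pi * (DBH/2)^2 / 10000  (cm^2 to m^2)
Radius = DBH/2 = 27.9/2 = 13.95 cm
BA = pi * 13.95^2 / 10000
   = 611.3618 cm^2 / 10000
   = 0.0611 m^2

0.0611


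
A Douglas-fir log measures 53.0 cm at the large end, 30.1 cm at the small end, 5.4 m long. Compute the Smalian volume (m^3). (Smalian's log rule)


Smalian: V = (A1 + A2)/2 * L,  A = pi*(D/200)^2
A1 = pi*(53.0/200)^2 = 0.220618 m^2
A2 = pi*(30.1/200)^2 = 0.071158 m^2
V = (0.220618+0.071158)/2*5.4 = 0.7878 m^3

0.7878


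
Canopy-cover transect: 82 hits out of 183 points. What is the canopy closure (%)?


Formula: Canopy closure = covered points / total points * 100
Closure = 82 / 183 * 100
Closure = 0.4481 * 100 = 44.8%

44.8


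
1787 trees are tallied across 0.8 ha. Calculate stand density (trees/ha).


Formula: Stand Density = N_trees / Area_ha
Density = 1787 trees / 0.8 ha
Density = 2234 trees/ha

2234


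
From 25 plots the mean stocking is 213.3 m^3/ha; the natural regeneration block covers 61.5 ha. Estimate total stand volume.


Formula: Total Volume = Mean Volume per ha * Total Area
Total Volume = 213.3 m^3/ha * 61.5 ha
Total Volume = 13118 m^3

13118


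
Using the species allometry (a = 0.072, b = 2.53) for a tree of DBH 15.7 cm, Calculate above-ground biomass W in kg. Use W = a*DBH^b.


Formula: W = a * DBH^b  (allometric power law)
DBH^b = 15.7^2.53 = 1060.7819
W = 0.072 * 1060.7819 = 76.4 kg

76.4


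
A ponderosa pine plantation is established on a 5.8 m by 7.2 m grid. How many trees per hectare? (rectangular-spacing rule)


Formula: TPH = 10000 m^2/ha / (spacing_x * spacing_y)
Area per tree = 5.8 m * 7.2 m = 41.76 m^2
TPH = 10000 / 41.76 = 239 trees/ha

239


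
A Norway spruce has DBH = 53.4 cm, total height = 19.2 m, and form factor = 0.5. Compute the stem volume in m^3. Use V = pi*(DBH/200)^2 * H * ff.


Formula: V = pi * (DBH/200)^2 * H * ff
Radius = DBH/200 = 53.4/200 = 0.267 m
Radius^2 = 0.267^2 = 0.071289 m^2
V = pi * 0.071289 * 19.2 * 0.5
V = 2.15 m^3

2.15


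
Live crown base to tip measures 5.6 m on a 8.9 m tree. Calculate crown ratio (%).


Formula: Crown Ratio = (Crown Length / Total Height) * 100
CR = (5.6 m / 8.9 m) * 100
CR = 0.6292 * 100 = 62.9%

62.9


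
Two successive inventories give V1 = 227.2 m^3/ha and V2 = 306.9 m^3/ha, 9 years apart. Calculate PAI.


Formula: PAI = (V_T2 - V_T1) / (T2 - T1)
Volume increment = 306.9 - 227.2 = 79.7 m^3/ha
PAI = 79.7 / 9 = 8.86 m^3/ha/year

8.86


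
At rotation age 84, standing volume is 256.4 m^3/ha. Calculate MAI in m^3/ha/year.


Formula: MAI = Total Volume / Stand Age
MAI = 256.4 m^3/ha / 84 years
MAI = 3.05 m^3/ha/year

3.05


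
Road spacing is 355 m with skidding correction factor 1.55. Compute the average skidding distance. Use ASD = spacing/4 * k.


Formula: ASD = (spacing / 4) * correction
Uncorrected distance = spacing / 4 = 355 / 4 = 88.75 m
ASD = 88.75 * 1.55 = 138 m

138


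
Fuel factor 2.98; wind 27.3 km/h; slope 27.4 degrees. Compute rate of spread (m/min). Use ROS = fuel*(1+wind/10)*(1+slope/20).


Formula: ROS = fuel * (1 + wind/10) * (1 + slope/20)
Wind factor = 1 + 27.3/10 = 3.73
Slope factor = 1 + 27.4/20 = 2.37
ROS = 2.98 * 3.73 * 2.37 = 26.34 m/min

26.34


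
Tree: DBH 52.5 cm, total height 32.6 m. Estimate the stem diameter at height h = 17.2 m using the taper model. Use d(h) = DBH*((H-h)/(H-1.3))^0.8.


Taper: d(h) = DBH * ((H - h) / (H - 1.3))^0.8
Numerator = H - h = 32.6 - 17.2 = 15.4 m
Denominator = H - 1.3 = 32.6 - 1.3 = 31.3 m
Ratio = 15.4 / 31.3 = 0.49201
d = 52.5 * 0.49201^0.8 = 29.8 cm

29.8


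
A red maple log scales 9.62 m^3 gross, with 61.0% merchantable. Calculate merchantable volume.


Formula: MV = V_total * (merchantable_pct / 100)
Merchantable fraction = 61.0% / 100 = 0.61
MV = 9.62 m^3 * 0.61 = 5.868 m^3

5.868


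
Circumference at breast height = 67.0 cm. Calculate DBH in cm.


Formula: DBH = C / pi
DBH = 67.0 / pi
pi = 3.14159...
DBH = 21.3 cm

21.3


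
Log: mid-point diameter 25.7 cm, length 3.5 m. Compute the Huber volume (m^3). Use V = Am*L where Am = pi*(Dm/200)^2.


Huber: V = Am * L,  Am = pi*(Dm/200)^2
Am = pi*(25.7/200)^2 = 0.051875 m^2
V = 0.051875*3.5 = 0.1816 m^3

0.1816


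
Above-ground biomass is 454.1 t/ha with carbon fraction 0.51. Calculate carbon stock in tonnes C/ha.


Formula: Carbon Stock = Biomass * Carbon Fraction
C = 454.1 t/ha * 0.51
C = 231.6 t C/ha

231.6


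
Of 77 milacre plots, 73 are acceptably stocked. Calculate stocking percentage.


Formula: Stocking % = stocked plots / total plots * 100
Stocking = 73 / 77 * 100
Stocking = 0.9481 * 100 = 94.8%

94.8


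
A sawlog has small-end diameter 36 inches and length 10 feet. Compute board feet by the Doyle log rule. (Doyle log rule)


Doyle: BF = (D - 4)^2 * L / 16
Adjusted diameter = 36 - 4 = 32 in
(D-4)^2 = 32^2 = 1024
BF = 1024 * 10 / 16 = 640 BF

640


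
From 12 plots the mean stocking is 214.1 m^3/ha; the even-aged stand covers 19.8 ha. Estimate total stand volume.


Formula: Total Volume = Mean Volume per ha * Total Area
Total Volume = 214.1 m^3/ha * 19.8 ha
Total Volume = 4239 m^3

4239


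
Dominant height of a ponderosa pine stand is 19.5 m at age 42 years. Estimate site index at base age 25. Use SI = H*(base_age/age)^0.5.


Formula: SI = H_dom * (base_age / age)^0.5
Age ratio = 25 / 42 = 0.59524
sqrt(age_ratio) = 0.77152
SI = 19.5 * 0.77152 = 15.0 m

15.0


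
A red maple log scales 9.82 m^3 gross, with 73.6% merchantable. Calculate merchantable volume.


Formula: MV = V_total * (merchantable_pct / 100)
Merchantable fraction = 73.6% / 100 = 0.736
MV = 9.82 m^3 * 0.736 = 7.228 m^3

7.228


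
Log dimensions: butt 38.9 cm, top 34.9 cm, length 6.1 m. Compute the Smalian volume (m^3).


Smalian: V = (A1 + A2)/2 * L,  A = pi*(D/200)^2
A1 = pi*(38.9/200)^2 = 0.118847 m^2
A2 = pi*(34.9/200)^2 = 0.095662 m^2
V = (0.118847+0.095662)/2*6.1 = 0.6543 m^3

0.6543


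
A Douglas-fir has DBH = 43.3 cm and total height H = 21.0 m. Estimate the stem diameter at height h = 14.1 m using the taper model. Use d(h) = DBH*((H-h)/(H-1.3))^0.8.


Taper: d(h) = DBH * ((H - h) / (H - 1.3))^0.8
Numerator = H - h = 21.0 - 14.1 = 6.9 m
Denominator = H - 1.3 = 21.0 - 1.3 = 19.7 m
Ratio = 6.9 / 19.7 = 0.35025
d = 43.3 * 0.35025^0.8 = 18.7 cm

18.7


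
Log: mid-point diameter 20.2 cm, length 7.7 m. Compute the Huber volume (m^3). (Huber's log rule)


Huber: V = Am * L,  Am = pi*(Dm/200)^2
Am = pi*(20.2/200)^2 = 0.032047 m^2
V = 0.032047*7.7 = 0.2468 m^3

0.2468


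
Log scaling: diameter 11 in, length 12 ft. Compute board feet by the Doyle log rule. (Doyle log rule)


Doyle: BF = (D - 4)^2 * L / 16
Adjusted diameter = 11 - 4 = 7 in
(D-4)^2 = 7^2 = 49
BF = 49 * 12 / 16 = 37 BF

37


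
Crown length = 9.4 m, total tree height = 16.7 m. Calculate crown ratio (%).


Formula: Crown Ratio = (Crown Length / Total Height) * 100
CR = (9.4 m / 16.7 m) * 100
CR = 0.5629 * 100 = 56.3%

56.3


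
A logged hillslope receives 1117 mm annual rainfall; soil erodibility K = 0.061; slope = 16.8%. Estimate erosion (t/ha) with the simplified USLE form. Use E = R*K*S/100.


Formula: E = R * K * S / 100  (simplified USLE)
R * K = 1117 * 0.061 = 68.137
E = 68.137 * 16.8 / 100 = 11.45 t/ha

11.45


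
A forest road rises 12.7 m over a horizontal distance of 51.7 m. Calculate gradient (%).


Formula: Gradient = rise / run * 100
Gradient = 12.7 / 51.7 * 100 = 24.6%

24.6


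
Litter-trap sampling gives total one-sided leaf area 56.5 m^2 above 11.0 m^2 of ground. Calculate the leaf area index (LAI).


Formula: LAI = total leaf area / ground area  (dimensionless)
LAI = 56.5 m^2 / 11.0 m^2
LAI = 5.14

5.14


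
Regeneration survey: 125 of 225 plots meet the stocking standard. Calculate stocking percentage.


Formula: Stocking % = stocked plots / total plots * 100
Stocking = 125 / 225 * 100
Stocking = 0.5556 * 100 = 55.6%

55.6


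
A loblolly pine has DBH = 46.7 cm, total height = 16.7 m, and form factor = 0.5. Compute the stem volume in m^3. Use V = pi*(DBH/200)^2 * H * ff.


Formula: V = pi * (DBH/200)^2 * H * ff
Radius = DBH/200 = 46.7/200 = 0.2335 m
Radius^2 = 0.2335^2 = 0.05452225 m^2
V = pi * 0.05452225 * 16.7 * 0.5
V = 1.43 m^3

1.43


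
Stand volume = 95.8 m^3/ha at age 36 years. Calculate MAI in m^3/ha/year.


Formula: MAI = Total Volume / Stand Age
MAI = 95.8 m^3/ha / 36 years
MAI = 2.66 m^3/ha/year

2.66


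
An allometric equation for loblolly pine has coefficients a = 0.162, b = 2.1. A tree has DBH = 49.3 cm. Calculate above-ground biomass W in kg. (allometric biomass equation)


Formula: W = a * DBH^b  (allometric power law)
DBH^b = 49.3^2.1 = 3589.0419
W = 0.162 * 3589.0419 = 581.4 kg

581.4


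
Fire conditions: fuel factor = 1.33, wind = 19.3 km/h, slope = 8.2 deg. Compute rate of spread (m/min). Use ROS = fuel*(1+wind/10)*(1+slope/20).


Formula: ROS = fuel * (1 + wind/10) * (1 + slope/20)
Wind factor = 1 + 19.3/10 = 2.93
Slope factor = 1 + 8.2/20 = 1.41
ROS = 1.33 * 2.93 * 1.41 = 5.49 m/min

5.49


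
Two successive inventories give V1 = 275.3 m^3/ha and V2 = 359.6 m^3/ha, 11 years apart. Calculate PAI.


Formula: PAI = (V_T2 - V_T1) / (T2 - T1)
Volume increment = 359.6 - 275.3 = 84.3 m^3/ha
PAI = 84.3 / 11 = 7.66 m^3/ha/year

7.66


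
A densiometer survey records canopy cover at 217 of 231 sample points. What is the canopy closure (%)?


Formula: Canopy closure = covered points / total points * 100
Closure = 217 / 231 * 100
Closure = 0.9394 * 100 = 93.9%

93.9


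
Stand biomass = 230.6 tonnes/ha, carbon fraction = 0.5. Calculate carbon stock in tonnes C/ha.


Formula: Carbon Stock = Biomass * Carbon Fraction
C = 230.6 t/ha * 0.5
C = 115.3 t C/ha

115.3


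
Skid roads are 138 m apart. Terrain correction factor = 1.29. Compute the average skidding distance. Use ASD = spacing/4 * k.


Formula: ASD = (spacing / 4) * correction
Uncorrected distance = spacing / 4 = 138 / 4 = 34.5 m
ASD = 34.5 * 1.29 = 45 m

45


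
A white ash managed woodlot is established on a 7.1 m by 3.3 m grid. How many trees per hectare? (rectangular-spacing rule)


Formula: TPH = 10000 m^2/ha / (spacing_x * spacing_y)
Area per tree = 7.1 m * 3.3 m = 23.43 m^2
TPH = 10000 / 23.43 = 427 trees/ha

427


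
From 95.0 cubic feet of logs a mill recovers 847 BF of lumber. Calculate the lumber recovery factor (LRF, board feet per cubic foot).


Formula: LRF = Lumber Output (BF) / Log Input (ft^3)
LRF = 847 BF / 95.0 ft^3
LRF = 8.92 BF/ft^3

8.92


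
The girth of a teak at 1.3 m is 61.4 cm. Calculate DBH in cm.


Formula: DBH = C / pi
DBH = 61.4 / pi
pi = 3.14159...
DBH = 19.5 cm

19.5


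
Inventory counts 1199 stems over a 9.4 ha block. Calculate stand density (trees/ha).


Formula: Stand Density = N_trees / Area_ha
Density = 1199 trees / 9.4 ha
Density = 128 trees/ha

128


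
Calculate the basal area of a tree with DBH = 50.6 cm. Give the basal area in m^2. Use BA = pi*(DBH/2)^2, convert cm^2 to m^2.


Formula: BA = pi * (DBH/2)^2 / 10000  (cm^2 to m^2)
Radius = DBH/2 = 50.6/2 = 25.3 cm
BA = pi * 25.3^2 / 10000
   = 2010.902 cm^2 / 10000
   = 0.2011 m^2

0.2011


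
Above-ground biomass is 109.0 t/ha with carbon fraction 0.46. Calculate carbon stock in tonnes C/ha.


Formula: Carbon Stock = Biomass * Carbon Fraction
C = 109.0 t/ha * 0.46
C = 50.1 t C/ha

50.1


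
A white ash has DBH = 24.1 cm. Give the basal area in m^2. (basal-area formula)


Formula: BA = pi * (DBH/2)^2 / 10000  (cm^2 to m^2)
Radius = DBH/2 = 24.1/2 = 12.05 cm
BA = pi * 12.05^2 / 10000
   = 456.1671 cm^2 / 10000
   = 0.0456 m^2

0.0456


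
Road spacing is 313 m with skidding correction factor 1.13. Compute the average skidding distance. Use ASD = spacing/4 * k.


Formula: ASD = (spacing / 4) * correction
Uncorrected distance = spacing / 4 = 313 / 4 = 78.25 m
ASD = 78.25 * 1.13 = 88 m

88


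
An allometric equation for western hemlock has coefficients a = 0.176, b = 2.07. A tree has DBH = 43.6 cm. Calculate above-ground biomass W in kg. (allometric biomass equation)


Formula: W = a * DBH^b  (allometric power law)
DBH^b = 43.6^2.07 = 2475.9224
W = 0.176 * 2475.9224 = 435.8 kg

435.8


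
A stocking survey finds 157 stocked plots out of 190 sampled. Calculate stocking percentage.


Formula: Stocking % = stocked plots / total plots * 100
Stocking = 157 / 190 * 100
Stocking = 0.8263 * 100 = 82.6%

82.6


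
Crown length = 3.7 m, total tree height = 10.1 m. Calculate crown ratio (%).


Formula: Crown Ratio = (Crown Length / Total Height) * 100
CR = (3.7 m / 10.1 m) * 100
CR = 0.3663 * 100 = 36.6%

36.6


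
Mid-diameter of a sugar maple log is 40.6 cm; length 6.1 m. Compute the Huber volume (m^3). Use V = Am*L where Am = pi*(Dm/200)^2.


Huber: V = Am * L,  Am = pi*(Dm/200)^2
Am = pi*(40.6/200)^2 = 0.129462 m^2
V = 0.129462*6.1 = 0.7897 m^3

0.7897


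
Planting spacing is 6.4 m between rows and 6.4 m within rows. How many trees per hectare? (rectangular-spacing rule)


Formula: TPH = 10000 m^2/ha / (spacing_x * spacing_y)
Area per tree = 6.4 m * 6.4 m = 40.96 m^2
TPH = 10000 / 40.96 = 244 trees/ha

244


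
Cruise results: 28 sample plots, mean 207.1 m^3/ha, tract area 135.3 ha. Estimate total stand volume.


Formula: Total Volume = Mean Volume per ha * Total Area
Total Volume = 207.1 m^3/ha * 135.3 ha
Total Volume = 28021 m^3

28021


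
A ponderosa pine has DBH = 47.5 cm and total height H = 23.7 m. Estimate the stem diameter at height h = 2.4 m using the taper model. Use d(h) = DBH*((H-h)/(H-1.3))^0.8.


Taper: d(h) = DBH * ((H - h) / (H - 1.3))^0.8
Numerator = H - h = 23.7 - 2.4 = 21.3 m
Denominator = H - 1.3 = 23.7 - 1.3 = 22.4 m
Ratio = 21.3 / 22.4 = 0.95089
d = 47.5 * 0.95089^0.8 = 45.6 cm

45.6


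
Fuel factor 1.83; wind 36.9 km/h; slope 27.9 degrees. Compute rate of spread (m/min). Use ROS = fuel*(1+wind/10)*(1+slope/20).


Formula: ROS = fuel * (1 + wind/10) * (1 + slope/20)
Wind factor = 1 + 36.9/10 = 4.69
Slope factor = 1 + 27.9/20 = 2.395
ROS = 1.83 * 4.69 * 2.395 = 20.56 m/min

20.56


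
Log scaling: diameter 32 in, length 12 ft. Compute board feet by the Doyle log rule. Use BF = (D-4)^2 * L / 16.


Doyle: BF = (D - 4)^2 * L / 16
Adjusted diameter = 32 - 4 = 28 in
(D-4)^2 = 28^2 = 784
BF = 784 * 12 / 16 = 588 BF

588


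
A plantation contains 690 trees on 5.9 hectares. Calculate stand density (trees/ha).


Formula: Stand Density = N_trees / Area_ha
Density = 690 trees / 5.9 ha
Density = 117 trees/ha

117


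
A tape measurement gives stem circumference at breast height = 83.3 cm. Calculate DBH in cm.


Formula: DBH = C / pi
DBH = 83.3 / pi
pi = 3.14159...
DBH = 26.5 cm

26.5


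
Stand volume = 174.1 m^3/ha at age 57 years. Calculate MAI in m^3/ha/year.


Formula: MAI = Total Volume / Stand Age
MAI = 174.1 m^3/ha / 57 years
MAI = 3.05 m^3/ha/year

3.05


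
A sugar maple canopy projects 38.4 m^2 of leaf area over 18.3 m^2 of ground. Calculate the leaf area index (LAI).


Formula: LAI = total leaf area / ground area  (dimensionless)
LAI = 38.4 m^2 / 18.3 m^2
LAI = 2.1

2.1


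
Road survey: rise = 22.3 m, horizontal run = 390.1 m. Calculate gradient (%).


Formula: Gradient = rise / run * 100
Gradient = 22.3 / 390.1 * 100 = 5.7%

5.7


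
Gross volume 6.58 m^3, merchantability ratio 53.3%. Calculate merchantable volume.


Formula: MV = V_total * (merchantable_pct / 100)
Merchantable fraction = 53.3% / 100 = 0.533
MV = 6.58 m^3 * 0.533 = 3.507 m^3

3.507


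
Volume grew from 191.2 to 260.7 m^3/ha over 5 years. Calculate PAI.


Formula: PAI = (V_T2 - V_T1) / (T2 - T1)
Volume increment = 260.7 - 191.2 = 69.5 m^3/ha
PAI = 69.5 / 5 = 13.9 m^3/ha/year

13.9


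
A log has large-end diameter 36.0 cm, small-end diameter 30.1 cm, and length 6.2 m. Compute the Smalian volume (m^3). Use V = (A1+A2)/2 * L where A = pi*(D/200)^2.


Smalian: V = (A1 + A2)/2 * L,  A = pi*(D/200)^2
A1 = pi*(36.0/200)^2 = 0.101788 m^2
A2 = pi*(30.1/200)^2 = 0.071158 m^2
V = (0.101788+0.071158)/2*6.2 = 0.5361 m^3

0.5361


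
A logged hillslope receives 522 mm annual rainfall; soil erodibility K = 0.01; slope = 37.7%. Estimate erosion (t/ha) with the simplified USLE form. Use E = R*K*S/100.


Formula: E = R * K * S / 100  (simplified USLE)
R * K = 522 * 0.01 = 5.22
E = 5.22 * 37.7 / 100 = 1.97 t/ha

1.97


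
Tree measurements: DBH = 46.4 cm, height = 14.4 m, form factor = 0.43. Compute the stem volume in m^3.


Formula: V = pi * (DBH/200)^2 * H * ff
Radius = DBH/200 = 46.4/200 = 0.232 m
Radius^2 = 0.232^2 = 0.053824 m^2
V = pi * 0.053824 * 14.4 * 0.43
V = 1.047 m^3

1.047


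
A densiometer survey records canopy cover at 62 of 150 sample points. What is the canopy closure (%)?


Formula: Canopy closure = covered points / total points * 100
Closure = 62 / 150 * 100
Closure = 0.4133 * 100 = 41.3%

41.3


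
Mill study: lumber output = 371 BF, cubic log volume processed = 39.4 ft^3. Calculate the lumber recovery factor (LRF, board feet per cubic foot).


Formula: LRF = Lumber Output (BF) / Log Input (ft^3)
LRF = 371 BF / 39.4 ft^3
LRF = 9.42 BF/ft^3

9.42


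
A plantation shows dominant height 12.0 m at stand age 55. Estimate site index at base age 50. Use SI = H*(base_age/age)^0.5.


Formula: SI = H_dom * (base_age / age)^0.5
Age ratio = 50 / 55 = 0.90909
sqrt(age_ratio) = 0.95346
SI = 12.0 * 0.95346 = 11.4 m

11.4


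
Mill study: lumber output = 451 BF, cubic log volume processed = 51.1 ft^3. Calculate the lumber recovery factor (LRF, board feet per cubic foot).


Formula: LRF = Lumber Output (BF) / Log Input (ft^3)
LRF = 451 BF / 51.1 ft^3
LRF = 8.83 BF/ft^3

8.83


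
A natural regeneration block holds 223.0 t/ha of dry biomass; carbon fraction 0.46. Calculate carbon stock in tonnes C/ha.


Formula: Carbon Stock = Biomass * Carbon Fraction
C = 223.0 t/ha * 0.46
C = 102.6 t C/ha

102.6


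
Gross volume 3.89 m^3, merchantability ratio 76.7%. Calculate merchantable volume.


Formula: MV = V_total * (merchantable_pct / 100)
Merchantable fraction = 76.7% / 100 = 0.767
MV = 3.89 m^3 * 0.767 = 2.984 m^3

2.984


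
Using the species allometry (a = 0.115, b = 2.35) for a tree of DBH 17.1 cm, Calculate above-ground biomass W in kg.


Formula: W = a * DBH^b  (allometric power law)
DBH^b = 17.1^2.35 = 789.8432
W = 0.115 * 789.8432 = 90.8 kg

90.8


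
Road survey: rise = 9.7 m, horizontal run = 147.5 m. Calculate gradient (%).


Formula: Gradient = rise / run * 100
Gradient = 9.7 / 147.5 * 100 = 6.6%

6.6


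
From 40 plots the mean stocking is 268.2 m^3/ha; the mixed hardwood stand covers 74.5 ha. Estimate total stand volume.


Formula: Total Volume = Mean Volume per ha * Total Area
Total Volume = 268.2 m^3/ha * 74.5 ha
Total Volume = 19981 m^3

19981


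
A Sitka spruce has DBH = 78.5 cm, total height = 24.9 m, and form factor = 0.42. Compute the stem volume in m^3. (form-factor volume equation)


Formula: V = pi * (DBH/200)^2 * H * ff
Radius = DBH/200 = 78.5/200 = 0.3925 m
Radius^2 = 0.3925^2 = 0.15405625 m^2
V = pi * 0.15405625 * 24.9 * 0.42
V = 5.061 m^3

5.061


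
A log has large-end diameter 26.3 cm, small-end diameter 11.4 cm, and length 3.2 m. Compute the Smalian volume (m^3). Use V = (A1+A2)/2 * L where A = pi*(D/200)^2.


Smalian: V = (A1 + A2)/2 * L,  A = pi*(D/200)^2
A1 = pi*(26.3/200)^2 = 0.054325 m^2
A2 = pi*(11.4/200)^2 = 0.010207 m^2
V = (0.054325+0.010207)/2*3.2 = 0.1033 m^3

0.1033


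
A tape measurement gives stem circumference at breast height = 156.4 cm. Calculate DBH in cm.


Formula: DBH = C / pi
DBH = 156.4 / pi
pi = 3.14159...
DBH = 49.8 cm

49.8


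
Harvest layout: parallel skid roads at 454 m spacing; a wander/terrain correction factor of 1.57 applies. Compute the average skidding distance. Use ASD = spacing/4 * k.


Formula: ASD = (spacing / 4) * correction
Uncorrected distance = spacing / 4 = 454 / 4 = 113.5 m
ASD = 113.5 * 1.57 = 178 m

178


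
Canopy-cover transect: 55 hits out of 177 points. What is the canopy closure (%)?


Formula: Canopy closure = covered points / total points * 100
Closure = 55 / 177 * 100
Closure = 0.3107 * 100 = 31.1%

31.1


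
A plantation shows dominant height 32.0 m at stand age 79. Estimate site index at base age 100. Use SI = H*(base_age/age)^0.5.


Formula: SI = H_dom * (base_age / age)^0.5
Age ratio = 100 / 79 = 1.26582
sqrt(age_ratio) = 1.12509
SI = 32.0 * 1.12509 = 36.0 m

36.0


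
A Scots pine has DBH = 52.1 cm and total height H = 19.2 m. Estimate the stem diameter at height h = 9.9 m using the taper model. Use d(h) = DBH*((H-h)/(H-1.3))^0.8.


Taper: d(h) = DBH * ((H - h) / (H - 1.3))^0.8
Numerator = H - h = 19.2 - 9.9 = 9.3 m
Denominator = H - 1.3 = 19.2 - 1.3 = 17.9 m
Ratio = 9.3 / 17.9 = 0.51955
d = 52.1 * 0.51955^0.8 = 30.9 cm

30.9


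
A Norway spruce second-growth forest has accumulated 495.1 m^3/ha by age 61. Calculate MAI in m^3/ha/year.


Formula: MAI = Total Volume / Stand Age
MAI = 495.1 m^3/ha / 61 years
MAI = 8.12 m^3/ha/year

8.12


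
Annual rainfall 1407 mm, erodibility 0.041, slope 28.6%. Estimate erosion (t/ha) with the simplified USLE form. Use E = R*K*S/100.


Formula: E = R * K * S / 100  (simplified USLE)
R * K = 1407 * 0.041 = 57.687
E = 57.687 * 28.6 / 100 = 16.5 t/ha

16.5


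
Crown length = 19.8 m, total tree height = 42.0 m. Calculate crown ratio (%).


Formula: Crown Ratio = (Crown Length / Total Height) * 100
CR = (19.8 m / 42.0 m) * 100
CR = 0.4714 * 100 = 47.1%

47.1
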